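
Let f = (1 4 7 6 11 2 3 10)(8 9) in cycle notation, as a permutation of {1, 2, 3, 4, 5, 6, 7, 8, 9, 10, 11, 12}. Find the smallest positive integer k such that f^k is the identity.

8

The cycle type of f is (8, 2, 1, 1).
The order of f is the least common multiple of its cycle lengths: lcm(8, 2) = 8.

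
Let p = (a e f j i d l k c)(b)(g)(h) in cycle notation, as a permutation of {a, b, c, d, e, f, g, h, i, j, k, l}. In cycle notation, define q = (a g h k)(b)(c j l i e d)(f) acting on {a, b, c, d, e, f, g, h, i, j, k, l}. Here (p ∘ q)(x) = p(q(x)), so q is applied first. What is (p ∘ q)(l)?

q(l) = i, then p(i) = d; composing gives (p ∘ q)(l) = d.

d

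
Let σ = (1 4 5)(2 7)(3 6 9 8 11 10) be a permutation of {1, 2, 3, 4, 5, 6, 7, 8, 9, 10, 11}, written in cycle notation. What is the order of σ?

The disjoint cycles have lengths 6, 3, 2.
The order is lcm(6, 3, 2) = 6.

6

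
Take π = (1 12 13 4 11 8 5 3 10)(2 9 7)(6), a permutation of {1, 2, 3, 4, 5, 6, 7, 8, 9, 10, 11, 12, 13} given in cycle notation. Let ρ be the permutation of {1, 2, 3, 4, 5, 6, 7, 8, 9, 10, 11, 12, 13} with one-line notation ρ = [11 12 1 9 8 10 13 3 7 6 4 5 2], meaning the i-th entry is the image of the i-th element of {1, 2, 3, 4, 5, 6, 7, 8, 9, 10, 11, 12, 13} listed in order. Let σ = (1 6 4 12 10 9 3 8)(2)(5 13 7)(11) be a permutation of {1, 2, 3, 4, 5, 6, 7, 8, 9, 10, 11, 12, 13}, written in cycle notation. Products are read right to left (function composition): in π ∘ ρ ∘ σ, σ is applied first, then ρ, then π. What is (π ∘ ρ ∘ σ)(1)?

Apply the permutations in order: σ(1) = 6, then ρ(6) = 10, then π(10) = 1. So (π ∘ ρ ∘ σ)(1) = 1.

1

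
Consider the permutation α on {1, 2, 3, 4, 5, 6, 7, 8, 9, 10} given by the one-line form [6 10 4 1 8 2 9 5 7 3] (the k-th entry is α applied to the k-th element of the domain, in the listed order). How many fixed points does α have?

0

No element satisfies α(x) = x, so there are 0 fixed points.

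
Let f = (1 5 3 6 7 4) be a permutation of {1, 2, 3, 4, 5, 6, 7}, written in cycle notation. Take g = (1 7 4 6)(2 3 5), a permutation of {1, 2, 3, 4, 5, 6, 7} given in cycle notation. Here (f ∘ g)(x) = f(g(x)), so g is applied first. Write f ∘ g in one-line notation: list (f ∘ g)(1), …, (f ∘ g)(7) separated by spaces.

For each element, apply g then f: 1 → 7 → 4; 2 → 3 → 6; 3 → 5 → 3; 4 → 6 → 7; 5 → 2 → 2; 6 → 1 → 5; 7 → 4 → 1.
So f ∘ g in one-line form is 4 6 3 7 2 5 1.

4 6 3 7 2 5 1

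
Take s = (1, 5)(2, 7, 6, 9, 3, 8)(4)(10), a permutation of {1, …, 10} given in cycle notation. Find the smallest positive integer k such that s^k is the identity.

6

The disjoint cycles have lengths 6, 2, 1, 1.
The order of s is the least common multiple of its cycle lengths: lcm(6, 2) = 6.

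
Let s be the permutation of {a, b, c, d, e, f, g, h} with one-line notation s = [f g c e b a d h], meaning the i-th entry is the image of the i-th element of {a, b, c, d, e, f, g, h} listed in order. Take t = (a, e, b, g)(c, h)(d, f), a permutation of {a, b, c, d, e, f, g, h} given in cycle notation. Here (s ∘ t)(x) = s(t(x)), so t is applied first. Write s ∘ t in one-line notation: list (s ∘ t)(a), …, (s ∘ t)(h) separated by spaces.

b d h a g e f c

(s ∘ t)(x) = s(t(x)). Computing each image: s(t(a)) = s(e) = b, s(t(b)) = s(g) = d, s(t(c)) = s(h) = h, s(t(d)) = s(f) = a, s(t(e)) = s(b) = g, s(t(f)) = s(d) = e, s(t(g)) = s(a) = f, s(t(h)) = s(c) = c.
Hence s ∘ t = [b d h a g e f c].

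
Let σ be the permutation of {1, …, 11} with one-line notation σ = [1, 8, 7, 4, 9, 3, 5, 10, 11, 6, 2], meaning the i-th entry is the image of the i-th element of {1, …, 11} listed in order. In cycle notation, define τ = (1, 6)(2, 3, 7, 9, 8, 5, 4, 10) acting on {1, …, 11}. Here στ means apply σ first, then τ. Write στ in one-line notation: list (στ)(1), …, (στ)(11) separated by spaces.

(στ)(x) = τ(σ(x)). Computing each image: τ(σ(1)) = τ(1) = 6, τ(σ(2)) = τ(8) = 5, τ(σ(3)) = τ(7) = 9, τ(σ(4)) = τ(4) = 10, τ(σ(5)) = τ(9) = 8, τ(σ(6)) = τ(3) = 7, τ(σ(7)) = τ(5) = 4, τ(σ(8)) = τ(10) = 2, τ(σ(9)) = τ(11) = 11, τ(σ(10)) = τ(6) = 1, τ(σ(11)) = τ(2) = 3.
Hence στ = [6 5 9 10 8 7 4 2 11 1 3].

6 5 9 10 8 7 4 2 11 1 3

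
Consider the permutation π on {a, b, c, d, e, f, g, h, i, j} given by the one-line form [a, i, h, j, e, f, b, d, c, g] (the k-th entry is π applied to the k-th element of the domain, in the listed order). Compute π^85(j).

g

Tracing j → g → … returns to j after 7 steps, so j lies in a 7-cycle (b i c h d j g).
Powers repeat with period 7 on this cycle, and 85 mod 7 = 1, so π^85(j) = π^1(j).
Advancing 1 step from j: j → g.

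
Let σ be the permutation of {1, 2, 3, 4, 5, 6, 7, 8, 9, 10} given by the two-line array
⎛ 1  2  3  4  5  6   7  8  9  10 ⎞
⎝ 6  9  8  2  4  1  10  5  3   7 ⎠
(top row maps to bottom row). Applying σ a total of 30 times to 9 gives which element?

9

Tracing 9 → 3 → … returns to 9 after 6 steps, so 9 lies in a 6-cycle (2, 9, 3, 8, 5, 4).
On a 6-cycle, σ^6 is the identity, so σ^30 = σ^0 there (30 ≡ 0 mod 6).
So σ^30(9) = 9.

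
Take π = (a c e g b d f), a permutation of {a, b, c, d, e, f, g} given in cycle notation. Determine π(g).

b

In the cycle (a c e g b d f), g is followed by b, so π(g) = b.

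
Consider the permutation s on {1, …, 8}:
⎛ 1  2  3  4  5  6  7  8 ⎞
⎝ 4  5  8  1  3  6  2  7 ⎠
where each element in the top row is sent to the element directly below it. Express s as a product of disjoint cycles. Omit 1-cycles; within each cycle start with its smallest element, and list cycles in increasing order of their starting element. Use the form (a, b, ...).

(1, 4)(2, 5, 3, 8, 7)

Start at 1 and follow images: 1 → 4 → 1, giving the cycle (1, 4).
Continuing from each remaining unvisited element yields (1, 4)(2, 5, 3, 8, 7).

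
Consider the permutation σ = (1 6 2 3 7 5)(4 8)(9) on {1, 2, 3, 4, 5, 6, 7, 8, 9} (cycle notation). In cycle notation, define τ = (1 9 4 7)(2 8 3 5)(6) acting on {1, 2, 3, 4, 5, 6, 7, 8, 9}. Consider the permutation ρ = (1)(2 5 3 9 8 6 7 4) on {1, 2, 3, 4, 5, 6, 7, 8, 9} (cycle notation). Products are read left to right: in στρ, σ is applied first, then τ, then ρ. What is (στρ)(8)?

Apply the permutations in order: σ(8) = 4, then τ(4) = 7, then ρ(7) = 4. So (στρ)(8) = 4.

4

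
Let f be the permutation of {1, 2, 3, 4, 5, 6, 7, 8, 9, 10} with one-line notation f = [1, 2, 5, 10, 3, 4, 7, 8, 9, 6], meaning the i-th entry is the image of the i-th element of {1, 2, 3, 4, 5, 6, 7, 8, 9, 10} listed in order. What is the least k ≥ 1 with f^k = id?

6

Writing f as disjoint cycles, the cycle lengths are 3, 2, 1, 1, 1, 1, 1.
Since disjoint cycles commute, ord(f) = lcm(3, 2) = 6.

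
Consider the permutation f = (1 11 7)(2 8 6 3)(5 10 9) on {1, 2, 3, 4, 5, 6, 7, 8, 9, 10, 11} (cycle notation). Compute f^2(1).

1 lies in the 3-cycle (1 11 7).
Stepping 2 places around the cycle: 1 → 11 → 7.

7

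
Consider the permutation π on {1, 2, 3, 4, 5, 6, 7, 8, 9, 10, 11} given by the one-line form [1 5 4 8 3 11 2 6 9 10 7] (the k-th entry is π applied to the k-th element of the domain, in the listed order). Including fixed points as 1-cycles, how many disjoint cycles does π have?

The cycle decomposition is (1)(2 5 3 4 8 6 11 7)(9)(10), which has 4 cycles (counting 1-cycles).

4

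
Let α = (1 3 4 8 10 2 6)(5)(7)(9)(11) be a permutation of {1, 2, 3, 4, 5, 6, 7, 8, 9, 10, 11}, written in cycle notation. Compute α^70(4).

4

4 lies in the 7-cycle (1 3 4 8 10 2 6).
Powers repeat with period 7 on this cycle, and 70 mod 7 = 0, so α^70(4) = α^0(4).
So α^70(4) = 4.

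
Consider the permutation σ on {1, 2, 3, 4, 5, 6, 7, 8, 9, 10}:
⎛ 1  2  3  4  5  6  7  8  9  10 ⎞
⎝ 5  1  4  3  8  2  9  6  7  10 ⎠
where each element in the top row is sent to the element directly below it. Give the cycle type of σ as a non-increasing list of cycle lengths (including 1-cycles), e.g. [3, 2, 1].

The disjoint cycles are (1, 5, 8, 6, 2)(3, 4)(7, 9)(10), with lengths 5, 2, 2, 1 in non-increasing order.

[5, 2, 2, 1]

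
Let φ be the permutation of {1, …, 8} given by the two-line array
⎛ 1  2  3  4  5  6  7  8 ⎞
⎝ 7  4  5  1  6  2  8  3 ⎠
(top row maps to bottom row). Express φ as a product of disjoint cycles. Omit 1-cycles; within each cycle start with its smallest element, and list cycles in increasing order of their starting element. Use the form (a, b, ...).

(1, 7, 8, 3, 5, 6, 2, 4)

From 1: 1 → 7 → 8 → 3 → 5 → 6 → 2 → 4 → 1, closing the cycle (1, 7, 8, 3, 5, 6, 2, 4).
Repeating from the next unused element and collecting all non-trivial cycles gives (1, 7, 8, 3, 5, 6, 2, 4).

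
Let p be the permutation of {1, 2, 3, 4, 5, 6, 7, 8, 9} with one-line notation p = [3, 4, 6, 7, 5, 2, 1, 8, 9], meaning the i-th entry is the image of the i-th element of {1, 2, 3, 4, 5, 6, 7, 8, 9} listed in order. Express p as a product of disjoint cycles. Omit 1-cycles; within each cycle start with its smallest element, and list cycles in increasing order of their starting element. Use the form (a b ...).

From 1: 1 → 3 → 6 → 2 → 4 → 7 → 1, closing the cycle (1 3 6 2 4 7).
Continuing from each remaining unvisited element yields (1 3 6 2 4 7).

(1 3 6 2 4 7)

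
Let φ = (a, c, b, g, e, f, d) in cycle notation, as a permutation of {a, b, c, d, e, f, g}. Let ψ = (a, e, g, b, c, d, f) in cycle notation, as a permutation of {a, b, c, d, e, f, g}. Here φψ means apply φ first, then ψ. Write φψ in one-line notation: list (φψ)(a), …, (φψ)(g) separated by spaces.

For each element, apply φ then ψ: a → c → d; b → g → b; c → b → c; d → a → e; e → f → a; f → d → f; g → e → g.
So φψ in one-line form is d b c e a f g.

d b c e a f g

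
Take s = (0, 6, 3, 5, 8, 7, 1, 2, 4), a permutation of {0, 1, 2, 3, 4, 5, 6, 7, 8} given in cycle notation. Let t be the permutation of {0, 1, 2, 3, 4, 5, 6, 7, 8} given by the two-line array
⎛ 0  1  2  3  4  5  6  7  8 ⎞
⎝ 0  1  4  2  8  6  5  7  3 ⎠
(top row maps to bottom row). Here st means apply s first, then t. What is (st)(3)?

(st)(3) = t(s(3)). s(3) = 5, then t(5) = 6. So (st)(3) = 6.

6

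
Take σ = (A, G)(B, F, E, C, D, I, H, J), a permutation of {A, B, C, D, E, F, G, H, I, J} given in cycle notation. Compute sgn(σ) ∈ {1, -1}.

The cycle lengths are 8, 2.
A cycle is odd iff its length is even; σ has 2 even-length cycles, so sgn(σ) = (−1)^2 and σ is even.

1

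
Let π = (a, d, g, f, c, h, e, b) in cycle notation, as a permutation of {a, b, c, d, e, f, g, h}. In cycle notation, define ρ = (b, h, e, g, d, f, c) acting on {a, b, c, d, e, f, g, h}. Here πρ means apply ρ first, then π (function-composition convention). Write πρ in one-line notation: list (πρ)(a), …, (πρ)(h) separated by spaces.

(πρ)(x) = π(ρ(x)). Computing each image: π(ρ(a)) = π(a) = d, π(ρ(b)) = π(h) = e, π(ρ(c)) = π(b) = a, π(ρ(d)) = π(f) = c, π(ρ(e)) = π(g) = f, π(ρ(f)) = π(c) = h, π(ρ(g)) = π(d) = g, π(ρ(h)) = π(e) = b.
Hence πρ = [d e a c f h g b].

d e a c f h g b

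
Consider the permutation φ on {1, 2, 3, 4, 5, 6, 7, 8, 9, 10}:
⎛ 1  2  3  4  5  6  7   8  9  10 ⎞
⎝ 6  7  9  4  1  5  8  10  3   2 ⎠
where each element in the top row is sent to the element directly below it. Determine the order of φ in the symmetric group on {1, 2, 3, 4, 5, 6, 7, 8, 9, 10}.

Decomposing into disjoint cycles gives cycle lengths 4, 3, 2, 1.
The order is lcm(4, 3, 2) = 12.

12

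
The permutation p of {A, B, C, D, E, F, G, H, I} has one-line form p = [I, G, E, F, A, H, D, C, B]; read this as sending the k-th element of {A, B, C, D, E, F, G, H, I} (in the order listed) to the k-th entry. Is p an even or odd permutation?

In disjoint-cycle form the cycle lengths are 9.
A cycle is odd iff its length is even; p has 0 even-length cycles, so sgn(p) = (−1)^0 and p is even.

even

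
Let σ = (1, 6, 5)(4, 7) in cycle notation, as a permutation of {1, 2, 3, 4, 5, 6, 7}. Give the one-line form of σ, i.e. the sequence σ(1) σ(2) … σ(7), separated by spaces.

Reading each image from the cycles: 1↦6, 2↦2, 3↦3, 4↦7, 5↦1, 6↦5, 7↦4.
So the one-line form is 6 2 3 7 1 5 4.

6 2 3 7 1 5 4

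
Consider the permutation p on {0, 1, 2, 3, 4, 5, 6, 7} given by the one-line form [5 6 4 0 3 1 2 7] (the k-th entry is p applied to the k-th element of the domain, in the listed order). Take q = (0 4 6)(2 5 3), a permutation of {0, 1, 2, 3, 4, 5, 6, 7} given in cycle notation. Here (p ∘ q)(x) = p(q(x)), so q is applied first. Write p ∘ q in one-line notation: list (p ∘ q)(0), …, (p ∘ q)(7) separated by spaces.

3 6 1 4 2 0 5 7

For each element, apply q then p: 0 → 4 → 3; 1 → 1 → 6; 2 → 5 → 1; 3 → 2 → 4; 4 → 6 → 2; 5 → 3 → 0; 6 → 0 → 5; 7 → 7 → 7.
Collecting the images, p ∘ q = [3 6 1 4 2 0 5 7].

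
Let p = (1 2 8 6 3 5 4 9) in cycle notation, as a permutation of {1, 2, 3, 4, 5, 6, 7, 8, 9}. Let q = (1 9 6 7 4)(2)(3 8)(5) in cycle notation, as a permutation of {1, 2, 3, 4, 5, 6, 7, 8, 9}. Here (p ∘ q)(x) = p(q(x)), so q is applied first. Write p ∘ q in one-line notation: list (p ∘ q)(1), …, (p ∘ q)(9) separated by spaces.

(p ∘ q)(x) = p(q(x)). Computing each image: p(q(1)) = p(9) = 1, p(q(2)) = p(2) = 8, p(q(3)) = p(8) = 6, p(q(4)) = p(1) = 2, p(q(5)) = p(5) = 4, p(q(6)) = p(7) = 7, p(q(7)) = p(4) = 9, p(q(8)) = p(3) = 5, p(q(9)) = p(6) = 3.
Hence p ∘ q = [1 8 6 2 4 7 9 5 3].

1 8 6 2 4 7 9 5 3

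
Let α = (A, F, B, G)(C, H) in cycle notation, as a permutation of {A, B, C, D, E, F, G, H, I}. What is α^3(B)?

F

B lies in the 4-cycle (A, F, B, G).
Advancing 3 steps from B: B → G → A → F.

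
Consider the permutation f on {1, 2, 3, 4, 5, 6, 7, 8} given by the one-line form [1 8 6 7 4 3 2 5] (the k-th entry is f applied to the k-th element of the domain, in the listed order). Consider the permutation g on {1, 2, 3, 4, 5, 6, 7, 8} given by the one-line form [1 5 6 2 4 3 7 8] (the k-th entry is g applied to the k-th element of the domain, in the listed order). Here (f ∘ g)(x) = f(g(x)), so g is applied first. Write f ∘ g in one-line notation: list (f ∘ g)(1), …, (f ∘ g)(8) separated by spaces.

1 4 3 8 7 6 2 5

Chase each element through g then f: 1 → 1 → 1; 2 → 5 → 4; 3 → 6 → 3; 4 → 2 → 8; 5 → 4 → 7; 6 → 3 → 6; 7 → 7 → 2; 8 → 8 → 5.
Collecting the images, f ∘ g = [1 4 3 8 7 6 2 5].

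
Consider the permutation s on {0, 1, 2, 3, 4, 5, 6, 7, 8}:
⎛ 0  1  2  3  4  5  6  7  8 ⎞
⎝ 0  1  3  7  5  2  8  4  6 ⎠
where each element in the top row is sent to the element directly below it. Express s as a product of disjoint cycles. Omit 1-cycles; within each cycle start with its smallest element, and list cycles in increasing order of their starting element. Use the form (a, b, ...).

(2, 3, 7, 4, 5)(6, 8)

Start at 2 and follow images: 2 → 3 → 7 → 4 → 5 → 2, giving the cycle (2, 3, 7, 4, 5).
Continuing from each remaining unvisited element yields (2, 3, 7, 4, 5)(6, 8).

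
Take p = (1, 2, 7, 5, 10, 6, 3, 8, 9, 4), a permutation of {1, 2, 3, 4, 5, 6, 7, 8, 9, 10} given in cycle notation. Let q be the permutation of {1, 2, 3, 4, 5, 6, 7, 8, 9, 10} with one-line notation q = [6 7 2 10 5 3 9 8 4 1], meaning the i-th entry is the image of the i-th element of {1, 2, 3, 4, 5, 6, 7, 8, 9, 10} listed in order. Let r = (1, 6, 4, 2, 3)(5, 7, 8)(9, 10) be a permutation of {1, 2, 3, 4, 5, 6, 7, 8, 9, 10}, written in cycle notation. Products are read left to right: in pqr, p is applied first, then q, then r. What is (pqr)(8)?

2

Chase 8: p(8) = 9; q(9) = 4; r(4) = 2. Hence (pqr)(8) = 2.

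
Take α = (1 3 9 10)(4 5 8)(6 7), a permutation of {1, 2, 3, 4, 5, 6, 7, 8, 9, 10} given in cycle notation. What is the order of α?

12

The disjoint cycles have lengths 4, 3, 2, 1.
The order of α is the least common multiple of its cycle lengths: lcm(4, 3, 2) = 12.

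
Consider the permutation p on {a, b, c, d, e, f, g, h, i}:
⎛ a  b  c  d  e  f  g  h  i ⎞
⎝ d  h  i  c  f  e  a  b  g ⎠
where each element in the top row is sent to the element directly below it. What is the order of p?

Decomposing into disjoint cycles gives cycle lengths 5, 2, 2.
The order of p is the least common multiple of its cycle lengths: lcm(5, 2, 2) = 10.

10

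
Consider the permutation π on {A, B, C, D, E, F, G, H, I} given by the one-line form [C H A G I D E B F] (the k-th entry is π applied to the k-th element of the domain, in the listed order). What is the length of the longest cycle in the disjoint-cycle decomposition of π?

Decomposing into disjoint cycles gives (A, C)(B, H)(D, G, E, I, F); the longest has length 5.

5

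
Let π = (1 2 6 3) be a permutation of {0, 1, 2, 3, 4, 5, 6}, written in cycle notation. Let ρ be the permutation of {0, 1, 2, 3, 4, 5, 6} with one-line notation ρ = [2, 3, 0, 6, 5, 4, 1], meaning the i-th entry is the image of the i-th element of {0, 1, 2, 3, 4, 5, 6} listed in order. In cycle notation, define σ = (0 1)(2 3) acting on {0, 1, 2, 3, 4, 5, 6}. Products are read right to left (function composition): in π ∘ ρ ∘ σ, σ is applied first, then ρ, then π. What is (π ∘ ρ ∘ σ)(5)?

Chase 5: σ(5) = 5; ρ(5) = 4; π(4) = 4. Hence (π ∘ ρ ∘ σ)(5) = 4.

4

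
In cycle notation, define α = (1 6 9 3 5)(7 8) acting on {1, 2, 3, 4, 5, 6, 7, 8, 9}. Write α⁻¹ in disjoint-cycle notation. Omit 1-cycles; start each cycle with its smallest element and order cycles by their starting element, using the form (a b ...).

The inverse reverses each cycle.
After reversing and putting each cycle's least element first, α⁻¹ = (1 5 3 9 6)(7 8).

(1 5 3 9 6)(7 8)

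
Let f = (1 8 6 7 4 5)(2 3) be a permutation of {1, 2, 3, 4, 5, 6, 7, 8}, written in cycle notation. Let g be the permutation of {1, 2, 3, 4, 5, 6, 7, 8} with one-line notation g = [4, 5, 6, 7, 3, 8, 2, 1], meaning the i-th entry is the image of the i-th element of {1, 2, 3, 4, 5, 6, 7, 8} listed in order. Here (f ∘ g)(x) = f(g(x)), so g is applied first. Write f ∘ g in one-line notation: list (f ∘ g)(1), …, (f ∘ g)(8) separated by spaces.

5 1 7 4 2 6 3 8

Chase each element through g then f: 1 → 4 → 5; 2 → 5 → 1; 3 → 6 → 7; 4 → 7 → 4; 5 → 3 → 2; 6 → 8 → 6; 7 → 2 → 3; 8 → 1 → 8.
Collecting the images, f ∘ g = [5 1 7 4 2 6 3 8].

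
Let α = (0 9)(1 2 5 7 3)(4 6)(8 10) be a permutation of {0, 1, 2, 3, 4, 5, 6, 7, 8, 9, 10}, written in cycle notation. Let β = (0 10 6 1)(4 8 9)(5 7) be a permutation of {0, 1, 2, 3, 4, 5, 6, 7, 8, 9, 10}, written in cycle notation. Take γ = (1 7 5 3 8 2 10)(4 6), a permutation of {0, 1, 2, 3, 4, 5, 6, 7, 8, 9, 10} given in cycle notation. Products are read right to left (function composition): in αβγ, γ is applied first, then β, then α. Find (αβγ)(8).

Apply the permutations in order: γ(8) = 2, then β(2) = 2, then α(2) = 5. So (αβγ)(8) = 5.

5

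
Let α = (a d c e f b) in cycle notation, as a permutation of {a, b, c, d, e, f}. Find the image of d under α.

c

Within (a d c e f b), d ↦ c.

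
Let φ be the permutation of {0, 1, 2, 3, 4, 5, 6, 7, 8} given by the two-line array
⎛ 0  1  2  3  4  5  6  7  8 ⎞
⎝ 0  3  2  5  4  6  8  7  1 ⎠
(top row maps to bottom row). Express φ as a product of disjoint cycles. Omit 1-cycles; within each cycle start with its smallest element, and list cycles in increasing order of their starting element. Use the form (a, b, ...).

Iterating φ from 1 gives 1 → 3 → 5 → 6 → 8 → 1; that is the 5-cycle (1, 3, 5, 6, 8).
Repeating from the next unused element and collecting all non-trivial cycles gives (1, 3, 5, 6, 8).

(1, 3, 5, 6, 8)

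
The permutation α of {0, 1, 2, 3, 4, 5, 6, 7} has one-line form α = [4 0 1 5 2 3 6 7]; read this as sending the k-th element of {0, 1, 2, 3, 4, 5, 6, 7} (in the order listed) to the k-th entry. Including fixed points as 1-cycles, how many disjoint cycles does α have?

4

The cycle decomposition is (0, 4, 2, 1)(3, 5)(6)(7), which has 4 cycles (counting 1-cycles).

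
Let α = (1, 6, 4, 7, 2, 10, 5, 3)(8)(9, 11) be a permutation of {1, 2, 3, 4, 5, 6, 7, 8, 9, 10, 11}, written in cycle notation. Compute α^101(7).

1

7 lies in the 8-cycle (1, 6, 4, 7, 2, 10, 5, 3).
On an 8-cycle, α^8 is the identity, so α^101 = α^5 there (101 ≡ 5 mod 8).
Stepping 5 places around the cycle: 7 → 2 → 10 → 5 → 3 → 1.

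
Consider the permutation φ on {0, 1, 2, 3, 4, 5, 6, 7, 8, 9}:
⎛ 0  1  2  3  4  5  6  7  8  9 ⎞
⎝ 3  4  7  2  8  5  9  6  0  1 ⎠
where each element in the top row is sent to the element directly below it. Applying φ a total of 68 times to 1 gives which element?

Tracing 1 → 4 → … returns to 1 after 9 steps, so 1 lies in a 9-cycle (0, 3, 2, 7, 6, 9, 1, 4, 8).
On a 9-cycle, φ^9 is the identity, so φ^68 = φ^5 there (68 ≡ 5 mod 9).
Advancing 5 steps from 1: 1 → 4 → 8 → 0 → 3 → 2.

2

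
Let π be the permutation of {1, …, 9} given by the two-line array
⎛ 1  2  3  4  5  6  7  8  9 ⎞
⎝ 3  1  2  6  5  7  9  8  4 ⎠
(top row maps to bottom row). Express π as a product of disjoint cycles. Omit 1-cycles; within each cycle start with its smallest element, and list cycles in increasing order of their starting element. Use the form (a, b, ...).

From 1: 1 → 3 → 2 → 1, closing the cycle (1, 3, 2).
Continuing from each remaining unvisited element yields (1, 3, 2)(4, 6, 7, 9).

(1, 3, 2)(4, 6, 7, 9)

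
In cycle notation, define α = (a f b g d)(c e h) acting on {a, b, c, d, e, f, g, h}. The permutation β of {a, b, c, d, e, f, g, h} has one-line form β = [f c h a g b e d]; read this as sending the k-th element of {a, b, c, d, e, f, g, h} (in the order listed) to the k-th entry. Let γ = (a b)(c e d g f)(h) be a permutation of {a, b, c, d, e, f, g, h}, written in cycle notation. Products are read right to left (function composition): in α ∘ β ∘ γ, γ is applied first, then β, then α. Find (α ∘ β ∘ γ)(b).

Chase b: γ(b) = a; β(a) = f; α(f) = b. Hence (α ∘ β ∘ γ)(b) = b.

b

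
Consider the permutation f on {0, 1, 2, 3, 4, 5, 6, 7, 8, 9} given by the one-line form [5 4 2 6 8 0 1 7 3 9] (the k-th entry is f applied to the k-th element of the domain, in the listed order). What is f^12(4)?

3

Tracing 4 → 8 → … returns to 4 after 5 steps, so 4 lies in a 5-cycle (1 4 8 3 6).
Since the cycle has length 5, f^12 acts on it the same as f^2 (12 mod 5 = 2).
Advancing 2 steps from 4: 4 → 8 → 3.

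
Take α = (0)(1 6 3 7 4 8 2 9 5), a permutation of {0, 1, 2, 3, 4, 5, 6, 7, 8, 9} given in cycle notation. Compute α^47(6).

6 lies in the 9-cycle (1 6 3 7 4 8 2 9 5).
Since the cycle has length 9, α^47 acts on it the same as α^2 (47 mod 9 = 2).
Stepping 2 places around the cycle: 6 → 3 → 7.

7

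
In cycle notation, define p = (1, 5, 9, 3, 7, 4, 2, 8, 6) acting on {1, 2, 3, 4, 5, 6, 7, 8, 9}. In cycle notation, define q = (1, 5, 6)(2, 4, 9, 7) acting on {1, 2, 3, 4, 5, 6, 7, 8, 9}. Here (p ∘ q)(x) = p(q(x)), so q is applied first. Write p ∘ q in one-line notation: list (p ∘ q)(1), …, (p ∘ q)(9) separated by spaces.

9 2 7 3 1 5 8 6 4

(p ∘ q)(x) = p(q(x)). Computing each image: p(q(1)) = p(5) = 9, p(q(2)) = p(4) = 2, p(q(3)) = p(3) = 7, p(q(4)) = p(9) = 3, p(q(5)) = p(6) = 1, p(q(6)) = p(1) = 5, p(q(7)) = p(2) = 8, p(q(8)) = p(8) = 6, p(q(9)) = p(7) = 4.
Hence p ∘ q = [9 2 7 3 1 5 8 6 4].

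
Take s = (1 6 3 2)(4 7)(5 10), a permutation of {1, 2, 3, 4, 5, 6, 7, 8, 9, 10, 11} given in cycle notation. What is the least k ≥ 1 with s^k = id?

The disjoint cycles have lengths 4, 2, 2, 1, 1, 1.
The order is lcm(4, 2, 2) = 4.

4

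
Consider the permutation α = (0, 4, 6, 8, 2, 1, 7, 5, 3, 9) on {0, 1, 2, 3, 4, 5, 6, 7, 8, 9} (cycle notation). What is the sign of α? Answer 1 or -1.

-1

The cycle lengths are 10.
A cycle of length ℓ contributes ℓ−1 transpositions, so α is a product of 9 transpositions — odd.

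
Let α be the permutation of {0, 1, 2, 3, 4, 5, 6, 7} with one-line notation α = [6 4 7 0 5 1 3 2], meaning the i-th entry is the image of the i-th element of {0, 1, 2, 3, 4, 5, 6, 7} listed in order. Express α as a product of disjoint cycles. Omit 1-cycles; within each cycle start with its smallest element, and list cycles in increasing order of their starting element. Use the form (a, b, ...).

Start at 0 and follow images: 0 → 6 → 3 → 0, giving the cycle (0, 6, 3).
Repeating from the next unused element and collecting all non-trivial cycles gives (0, 6, 3)(1, 4, 5)(2, 7).

(0, 6, 3)(1, 4, 5)(2, 7)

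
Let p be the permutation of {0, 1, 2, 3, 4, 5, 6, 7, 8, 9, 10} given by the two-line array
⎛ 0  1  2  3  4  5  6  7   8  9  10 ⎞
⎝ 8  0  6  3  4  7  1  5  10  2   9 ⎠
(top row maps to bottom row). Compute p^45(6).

Tracing 6 → 1 → … returns to 6 after 7 steps, so 6 lies in a 7-cycle (0, 8, 10, 9, 2, 6, 1).
Since the cycle has length 7, p^45 acts on it the same as p^3 (45 mod 7 = 3).
Advancing 3 steps from 6: 6 → 1 → 0 → 8.

8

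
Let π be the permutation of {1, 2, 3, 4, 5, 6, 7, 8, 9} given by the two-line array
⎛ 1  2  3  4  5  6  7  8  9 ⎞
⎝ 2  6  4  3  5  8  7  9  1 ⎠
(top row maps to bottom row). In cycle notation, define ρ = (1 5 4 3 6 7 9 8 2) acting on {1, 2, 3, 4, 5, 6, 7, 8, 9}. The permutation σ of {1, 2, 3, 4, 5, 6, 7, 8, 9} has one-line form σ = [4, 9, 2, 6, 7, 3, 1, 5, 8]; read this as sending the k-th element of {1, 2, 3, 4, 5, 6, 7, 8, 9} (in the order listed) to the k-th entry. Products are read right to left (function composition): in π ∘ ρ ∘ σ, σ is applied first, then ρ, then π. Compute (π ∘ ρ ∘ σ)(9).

(π ∘ ρ ∘ σ)(9) = π(ρ(σ(9))). σ(9) = 8, then ρ(8) = 2, then π(2) = 6, so the result is 6.

6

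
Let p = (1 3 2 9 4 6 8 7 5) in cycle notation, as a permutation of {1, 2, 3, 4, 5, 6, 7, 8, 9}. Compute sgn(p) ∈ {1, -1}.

1

The cycle lengths are 9.
A cycle of length ℓ contributes ℓ−1 transpositions, so p is a product of 8 transpositions — even.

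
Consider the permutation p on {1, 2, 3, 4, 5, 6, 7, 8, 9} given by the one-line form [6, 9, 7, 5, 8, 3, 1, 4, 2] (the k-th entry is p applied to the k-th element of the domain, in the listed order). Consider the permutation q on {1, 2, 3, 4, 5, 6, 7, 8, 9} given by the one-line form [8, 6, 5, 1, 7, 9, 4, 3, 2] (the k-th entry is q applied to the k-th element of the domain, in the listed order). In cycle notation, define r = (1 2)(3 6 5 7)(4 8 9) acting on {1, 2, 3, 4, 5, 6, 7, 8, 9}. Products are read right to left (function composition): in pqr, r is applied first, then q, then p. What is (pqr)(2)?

Chase 2: r(2) = 1; q(1) = 8; p(8) = 4. Hence (pqr)(2) = 4.

4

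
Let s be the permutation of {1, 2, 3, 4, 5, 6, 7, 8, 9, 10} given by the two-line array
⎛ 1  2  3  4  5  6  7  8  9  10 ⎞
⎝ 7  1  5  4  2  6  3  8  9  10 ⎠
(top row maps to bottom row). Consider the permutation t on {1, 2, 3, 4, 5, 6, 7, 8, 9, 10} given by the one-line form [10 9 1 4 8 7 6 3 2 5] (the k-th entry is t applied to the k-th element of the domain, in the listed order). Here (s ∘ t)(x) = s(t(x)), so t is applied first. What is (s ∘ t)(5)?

8

(s ∘ t)(5) = s(t(5)). t(5) = 8, then s(8) = 8. So (s ∘ t)(5) = 8.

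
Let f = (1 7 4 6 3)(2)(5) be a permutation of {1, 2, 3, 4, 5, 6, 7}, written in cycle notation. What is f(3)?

Within (1 7 4 6 3), 3 ↦ 1.

1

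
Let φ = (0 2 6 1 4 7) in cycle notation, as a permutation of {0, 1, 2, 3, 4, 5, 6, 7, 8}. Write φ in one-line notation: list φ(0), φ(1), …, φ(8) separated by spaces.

Image by image: 0→2, 1→4, 2→6, 3→3, 4→7, 5→5, 6→1, 7→0, 8→8.
Listing these in domain order gives 2 4 6 3 7 5 1 0 8.

2 4 6 3 7 5 1 0 8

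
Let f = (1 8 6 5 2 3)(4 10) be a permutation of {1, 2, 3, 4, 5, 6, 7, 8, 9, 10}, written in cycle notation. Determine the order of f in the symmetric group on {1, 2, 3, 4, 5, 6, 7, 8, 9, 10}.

The disjoint cycles have lengths 6, 2, 1, 1.
The order of f is the least common multiple of its cycle lengths: lcm(6, 2) = 6.

6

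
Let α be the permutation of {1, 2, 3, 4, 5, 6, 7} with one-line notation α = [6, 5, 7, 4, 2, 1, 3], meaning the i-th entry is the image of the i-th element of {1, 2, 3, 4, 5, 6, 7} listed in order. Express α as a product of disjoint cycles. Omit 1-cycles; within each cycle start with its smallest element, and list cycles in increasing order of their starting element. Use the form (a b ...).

(1 6)(2 5)(3 7)

From 1: 1 → 6 → 1, closing the cycle (1 6).
Repeating from the next unused element and collecting all non-trivial cycles gives (1 6)(2 5)(3 7).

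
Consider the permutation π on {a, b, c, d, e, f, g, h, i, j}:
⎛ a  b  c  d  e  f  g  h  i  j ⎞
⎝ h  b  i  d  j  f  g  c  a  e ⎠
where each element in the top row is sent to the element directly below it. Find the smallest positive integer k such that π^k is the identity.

The disjoint-cycle form of π has cycle lengths 4, 2, 1, 1, 1, 1.
Since disjoint cycles commute, ord(π) = lcm(4, 2) = 4.

4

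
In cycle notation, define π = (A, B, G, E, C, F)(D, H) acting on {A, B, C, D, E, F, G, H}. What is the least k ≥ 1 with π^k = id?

6

The cycle type of π is (6, 2).
The order is lcm(6, 2) = 6.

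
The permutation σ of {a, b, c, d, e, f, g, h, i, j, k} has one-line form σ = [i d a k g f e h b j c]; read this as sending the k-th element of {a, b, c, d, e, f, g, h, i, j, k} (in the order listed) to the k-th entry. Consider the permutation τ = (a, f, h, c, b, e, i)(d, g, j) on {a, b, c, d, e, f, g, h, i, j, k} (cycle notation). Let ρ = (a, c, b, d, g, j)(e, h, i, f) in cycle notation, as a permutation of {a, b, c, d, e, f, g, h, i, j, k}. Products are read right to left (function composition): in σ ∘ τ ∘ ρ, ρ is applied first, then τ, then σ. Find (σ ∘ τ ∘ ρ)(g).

k

Apply the permutations in order: ρ(g) = j, then τ(j) = d, then σ(d) = k. So (σ ∘ τ ∘ ρ)(g) = k.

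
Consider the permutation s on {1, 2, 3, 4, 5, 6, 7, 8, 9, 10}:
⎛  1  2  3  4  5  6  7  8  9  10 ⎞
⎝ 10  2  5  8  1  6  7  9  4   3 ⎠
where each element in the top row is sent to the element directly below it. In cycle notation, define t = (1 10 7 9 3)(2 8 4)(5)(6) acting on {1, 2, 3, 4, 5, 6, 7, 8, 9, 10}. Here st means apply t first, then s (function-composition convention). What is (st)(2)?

9

t(2) = 8, then s(8) = 9; composing gives (st)(2) = 9.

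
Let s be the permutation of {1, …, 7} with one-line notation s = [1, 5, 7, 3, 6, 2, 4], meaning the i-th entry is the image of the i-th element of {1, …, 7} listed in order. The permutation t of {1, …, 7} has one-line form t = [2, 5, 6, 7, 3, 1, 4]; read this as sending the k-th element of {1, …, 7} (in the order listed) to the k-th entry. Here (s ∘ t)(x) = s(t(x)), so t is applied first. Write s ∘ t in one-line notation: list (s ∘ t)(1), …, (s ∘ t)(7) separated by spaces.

(s ∘ t)(x) = s(t(x)). Computing each image: s(t(1)) = s(2) = 5, s(t(2)) = s(5) = 6, s(t(3)) = s(6) = 2, s(t(4)) = s(7) = 4, s(t(5)) = s(3) = 7, s(t(6)) = s(1) = 1, s(t(7)) = s(4) = 3.
Hence s ∘ t = [5 6 2 4 7 1 3].

5 6 2 4 7 1 3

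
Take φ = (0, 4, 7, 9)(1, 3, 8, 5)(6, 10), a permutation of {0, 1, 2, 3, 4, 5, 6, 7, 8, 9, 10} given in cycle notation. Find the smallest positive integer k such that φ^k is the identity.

The cycle type of φ is (4, 4, 2, 1).
The order is lcm(4, 4, 2) = 4.

4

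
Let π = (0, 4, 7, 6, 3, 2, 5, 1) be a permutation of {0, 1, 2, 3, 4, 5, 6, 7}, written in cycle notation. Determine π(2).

5

2 appears in (0, 4, 7, 6, 3, 2, 5, 1); the next entry (wrapping around) is 5.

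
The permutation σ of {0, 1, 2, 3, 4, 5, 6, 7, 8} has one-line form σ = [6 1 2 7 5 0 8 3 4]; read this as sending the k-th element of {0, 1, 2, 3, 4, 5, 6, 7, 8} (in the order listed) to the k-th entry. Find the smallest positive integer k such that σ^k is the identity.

The disjoint-cycle form of σ has cycle lengths 5, 2, 1, 1.
Since disjoint cycles commute, ord(σ) = lcm(5, 2) = 10.

10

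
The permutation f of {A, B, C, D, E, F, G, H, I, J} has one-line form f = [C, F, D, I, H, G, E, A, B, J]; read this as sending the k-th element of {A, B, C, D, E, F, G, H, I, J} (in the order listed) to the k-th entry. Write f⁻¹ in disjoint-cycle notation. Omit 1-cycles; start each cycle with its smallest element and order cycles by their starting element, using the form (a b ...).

First write f in disjoint cycles: (A C D I B F G E H).
Reversing each cycle (and rotating so the smallest element leads) gives f⁻¹ = (A H E G F B I D C).

(A H E G F B I D C)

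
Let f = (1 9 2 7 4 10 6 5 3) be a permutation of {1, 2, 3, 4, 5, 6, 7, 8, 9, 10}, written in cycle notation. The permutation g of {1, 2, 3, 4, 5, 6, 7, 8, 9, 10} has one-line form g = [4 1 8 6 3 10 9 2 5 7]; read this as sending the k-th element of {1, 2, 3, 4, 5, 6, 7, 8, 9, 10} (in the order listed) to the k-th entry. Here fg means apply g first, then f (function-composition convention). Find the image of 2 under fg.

g(2) = 1, then f(1) = 9; composing gives (fg)(2) = 9.

9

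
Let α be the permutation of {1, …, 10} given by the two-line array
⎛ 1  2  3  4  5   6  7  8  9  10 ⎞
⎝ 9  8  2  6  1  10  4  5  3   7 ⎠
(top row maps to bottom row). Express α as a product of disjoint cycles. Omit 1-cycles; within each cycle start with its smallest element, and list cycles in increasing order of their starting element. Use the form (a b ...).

From 1: 1 → 9 → 3 → 2 → 8 → 5 → 1, closing the cycle (1 9 3 2 8 5).
Repeating from the next unused element and collecting all non-trivial cycles gives (1 9 3 2 8 5)(4 6 10 7).

(1 9 3 2 8 5)(4 6 10 7)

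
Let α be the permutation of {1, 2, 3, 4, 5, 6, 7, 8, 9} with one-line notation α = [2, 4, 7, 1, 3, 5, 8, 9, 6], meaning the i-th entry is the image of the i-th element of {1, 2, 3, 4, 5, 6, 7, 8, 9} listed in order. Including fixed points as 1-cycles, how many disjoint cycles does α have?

The cycle decomposition is (1, 2, 4)(3, 7, 8, 9, 6, 5), which has 2 cycles (counting 1-cycles).

2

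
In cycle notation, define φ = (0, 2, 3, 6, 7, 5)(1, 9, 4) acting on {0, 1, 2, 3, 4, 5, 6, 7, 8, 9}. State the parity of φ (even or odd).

odd

The cycle lengths are 6, 3, 1.
A cycle is odd iff its length is even; φ has 1 even-length cycle, so sgn(φ) = (−1)^1 and φ is odd.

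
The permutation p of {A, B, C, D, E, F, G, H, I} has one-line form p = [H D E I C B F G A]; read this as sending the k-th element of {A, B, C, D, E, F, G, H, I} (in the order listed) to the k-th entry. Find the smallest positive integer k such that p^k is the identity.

14

Decomposing into disjoint cycles gives cycle lengths 7, 2.
Since disjoint cycles commute, ord(p) = lcm(7, 2) = 14.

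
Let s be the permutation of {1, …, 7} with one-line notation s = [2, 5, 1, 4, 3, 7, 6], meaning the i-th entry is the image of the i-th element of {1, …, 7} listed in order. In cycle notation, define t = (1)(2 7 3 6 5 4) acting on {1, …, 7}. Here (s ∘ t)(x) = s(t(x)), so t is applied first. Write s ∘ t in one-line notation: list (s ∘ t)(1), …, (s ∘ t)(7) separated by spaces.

Chase each element through t then s: 1 → 1 → 2; 2 → 7 → 6; 3 → 6 → 7; 4 → 2 → 5; 5 → 4 → 4; 6 → 5 → 3; 7 → 3 → 1.
Collecting the images, s ∘ t = [2 6 7 5 4 3 1].

2 6 7 5 4 3 1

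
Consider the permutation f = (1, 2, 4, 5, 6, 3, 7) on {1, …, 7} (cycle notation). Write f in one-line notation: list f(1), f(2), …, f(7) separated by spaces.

2 4 7 5 6 3 1

Each element maps to the next entry in its cycle (wrapping to the front): 1↦2, 2↦4, 3↦7, 4↦5, 5↦6, 6↦3, 7↦1.
Listing these in domain order gives 2 4 7 5 6 3 1.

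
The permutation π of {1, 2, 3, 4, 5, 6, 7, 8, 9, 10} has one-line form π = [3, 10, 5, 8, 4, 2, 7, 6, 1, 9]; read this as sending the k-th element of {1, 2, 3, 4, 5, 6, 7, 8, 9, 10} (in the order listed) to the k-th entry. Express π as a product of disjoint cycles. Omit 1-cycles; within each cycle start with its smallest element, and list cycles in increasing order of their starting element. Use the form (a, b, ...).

From 1: 1 → 3 → 5 → 4 → 8 → 6 → 2 → 10 → 9 → 1, closing the cycle (1, 3, 5, 4, 8, 6, 2, 10, 9).
Continuing from each remaining unvisited element yields (1, 3, 5, 4, 8, 6, 2, 10, 9).

(1, 3, 5, 4, 8, 6, 2, 10, 9)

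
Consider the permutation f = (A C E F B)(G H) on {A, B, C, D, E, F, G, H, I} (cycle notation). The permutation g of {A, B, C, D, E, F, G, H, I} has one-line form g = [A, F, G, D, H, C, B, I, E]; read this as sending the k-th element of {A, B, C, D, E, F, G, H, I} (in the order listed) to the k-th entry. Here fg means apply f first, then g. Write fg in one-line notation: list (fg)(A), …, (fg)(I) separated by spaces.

G A H D C F I B E

(fg)(x) = g(f(x)). Computing each image: g(f(A)) = g(C) = G, g(f(B)) = g(A) = A, g(f(C)) = g(E) = H, g(f(D)) = g(D) = D, g(f(E)) = g(F) = C, g(f(F)) = g(B) = F, g(f(G)) = g(H) = I, g(f(H)) = g(G) = B, g(f(I)) = g(I) = E.
Hence fg = [G A H D C F I B E].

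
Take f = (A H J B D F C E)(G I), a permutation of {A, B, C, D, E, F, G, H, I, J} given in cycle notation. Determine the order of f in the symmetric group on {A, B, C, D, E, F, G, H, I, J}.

8

The cycle type of f is (8, 2).
The order is lcm(8, 2) = 8.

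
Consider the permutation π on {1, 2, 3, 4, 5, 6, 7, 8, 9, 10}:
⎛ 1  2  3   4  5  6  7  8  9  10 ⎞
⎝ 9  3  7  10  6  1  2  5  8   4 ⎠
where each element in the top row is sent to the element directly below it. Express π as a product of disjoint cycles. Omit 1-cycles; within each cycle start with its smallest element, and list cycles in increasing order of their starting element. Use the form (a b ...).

(1 9 8 5 6)(2 3 7)(4 10)

Start at 1 and follow images: 1 → 9 → 8 → 5 → 6 → 1, giving the cycle (1 9 8 5 6).
Repeating from the next unused element and collecting all non-trivial cycles gives (1 9 8 5 6)(2 3 7)(4 10).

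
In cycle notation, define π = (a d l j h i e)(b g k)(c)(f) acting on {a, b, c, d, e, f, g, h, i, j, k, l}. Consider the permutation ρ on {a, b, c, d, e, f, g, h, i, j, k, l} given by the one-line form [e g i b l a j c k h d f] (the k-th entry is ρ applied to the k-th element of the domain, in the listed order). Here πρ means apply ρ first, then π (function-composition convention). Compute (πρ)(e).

First apply ρ: ρ(e) = l, then π(l) = j. Thus (πρ)(e) = j.

j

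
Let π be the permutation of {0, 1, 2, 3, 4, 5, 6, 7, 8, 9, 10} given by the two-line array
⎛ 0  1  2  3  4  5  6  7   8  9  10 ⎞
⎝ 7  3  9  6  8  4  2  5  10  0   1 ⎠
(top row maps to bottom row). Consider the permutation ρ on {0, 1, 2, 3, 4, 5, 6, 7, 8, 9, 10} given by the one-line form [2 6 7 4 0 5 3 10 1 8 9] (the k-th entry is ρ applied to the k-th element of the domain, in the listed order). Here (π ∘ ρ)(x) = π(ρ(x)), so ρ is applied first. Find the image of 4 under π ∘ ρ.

7

(π ∘ ρ)(4) = π(ρ(4)). ρ(4) = 0, then π(0) = 7. So (π ∘ ρ)(4) = 7.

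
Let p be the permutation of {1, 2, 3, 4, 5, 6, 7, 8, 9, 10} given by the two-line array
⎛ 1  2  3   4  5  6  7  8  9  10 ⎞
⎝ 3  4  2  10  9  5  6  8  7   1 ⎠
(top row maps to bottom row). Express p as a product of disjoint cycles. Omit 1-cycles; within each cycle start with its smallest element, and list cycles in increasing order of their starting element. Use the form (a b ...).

From 1: 1 → 3 → 2 → 4 → 10 → 1, closing the cycle (1 3 2 4 10).
Continuing from each remaining unvisited element yields (1 3 2 4 10)(5 9 7 6).

(1 3 2 4 10)(5 9 7 6)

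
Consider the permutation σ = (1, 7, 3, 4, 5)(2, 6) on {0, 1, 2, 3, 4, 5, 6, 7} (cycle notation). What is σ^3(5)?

3

5 lies in the 5-cycle (1, 7, 3, 4, 5).
Advancing 3 steps from 5: 5 → 1 → 7 → 3.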